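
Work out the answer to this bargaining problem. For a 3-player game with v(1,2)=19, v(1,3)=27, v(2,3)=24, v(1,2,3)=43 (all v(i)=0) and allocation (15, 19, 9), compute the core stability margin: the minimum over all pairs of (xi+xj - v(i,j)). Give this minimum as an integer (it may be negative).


Step 1: Slack for coalition (1,2): x1+x2 - v12 = 34 - 19 = 15
Step 2: Slack for coalition (1,3): x1+x3 - v13 = 24 - 27 = -3
Step 3: Slack for coalition (2,3): x2+x3 - v23 = 28 - 24 = 4
Step 4: Minimum slack = min(15, -3, 4) = -3, attained by (1,3); coalition (1,3) can block (slack < 0), so the allocation is not in the core

-3


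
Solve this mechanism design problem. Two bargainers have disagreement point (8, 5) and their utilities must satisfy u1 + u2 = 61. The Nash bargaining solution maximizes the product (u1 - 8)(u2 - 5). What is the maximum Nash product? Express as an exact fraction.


Step 1: The Nash solution splits surplus symmetrically above the disagreement point
Step 2: u1 = (total + d1 - d2)/2 = (61 + 8 - 5)/2 = 32
Step 3: u2 = (total - d1 + d2)/2 = (61 - 8 + 5)/2 = 29
Step 4: Nash product = (32 - 8) * (29 - 5)
Step 5: = 24 * 24 = 576

576


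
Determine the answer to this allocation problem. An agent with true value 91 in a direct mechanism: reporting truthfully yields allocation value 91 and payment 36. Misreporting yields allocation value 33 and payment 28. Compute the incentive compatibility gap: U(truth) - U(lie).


Step 1: U(truth) = value - payment = 91 - 36 = 55
Step 2: U(lie) = allocation - payment = 33 - 28 = 5
Step 3: IC gap = 55 - 5 = 50

50


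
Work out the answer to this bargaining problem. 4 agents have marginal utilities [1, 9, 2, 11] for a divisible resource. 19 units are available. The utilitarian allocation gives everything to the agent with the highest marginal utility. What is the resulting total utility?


Step 1: The marginal utilities are [1, 9, 2, 11]
Step 2: The highest marginal utility is 11
Step 3: All 19 units go to that agent
Step 4: Total utility = 11 * 19 = 209

209


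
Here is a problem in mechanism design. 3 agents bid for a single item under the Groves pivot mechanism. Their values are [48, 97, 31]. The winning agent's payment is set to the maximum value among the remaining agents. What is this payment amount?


Step 1: The efficient winner is agent 1 with value 97
Step 2: Other agents' values: [48, 31]
Step 3: Pivot payment = max(others) = 48
Step 4: The winner pays 48

48


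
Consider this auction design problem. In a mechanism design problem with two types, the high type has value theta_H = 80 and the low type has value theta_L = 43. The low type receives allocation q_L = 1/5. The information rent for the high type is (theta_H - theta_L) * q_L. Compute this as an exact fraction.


Step 1: theta_H - theta_L = 80 - 43 = 37
Step 2: Information rent = (theta_H - theta_L) * q_L
Step 3: = 37 * 1/5
Step 4: = 37/5

37/5


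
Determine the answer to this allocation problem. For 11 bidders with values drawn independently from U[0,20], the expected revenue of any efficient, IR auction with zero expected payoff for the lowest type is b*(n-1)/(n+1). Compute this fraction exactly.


Step 1: By Revenue Equivalence, expected revenue = b*(n-1)/(n+1)
Step 2: Substituting n = 11, b = 20
Step 3: Revenue = 20*(11-1)/(11+1) = 20*10/12
Step 4: Revenue = 200/12 = 50/3

50/3


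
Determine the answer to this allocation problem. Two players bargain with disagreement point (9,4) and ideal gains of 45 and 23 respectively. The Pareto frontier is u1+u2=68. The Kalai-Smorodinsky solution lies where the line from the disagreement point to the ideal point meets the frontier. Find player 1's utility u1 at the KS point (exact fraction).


Step 1: At the KS point, (u1-d1)/r1 = (u2-d2)/r2 = t and u1+u2 = 68
Step 2: u1 = d1 + r1*t and u2 = d2 + r2*t, so (d1 + r1*t) + (d2 + r2*t) = 68
Step 3: t = (68 - 9 - 4)/(45 + 23) = 55/68
Step 4: u1 = d1 + r1*t = 9 + 45 * 55/68 = 3087/68
Step 5: (Check: u2 = d2 + r2*t = 1537/68; u1+u2 = 3087/68 + 1537/68 = 68, on the frontier.)

3087/68


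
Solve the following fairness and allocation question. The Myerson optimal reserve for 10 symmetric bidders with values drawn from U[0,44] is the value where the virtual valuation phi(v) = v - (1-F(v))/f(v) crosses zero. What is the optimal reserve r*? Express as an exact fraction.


Step 1: For U[0,44], F(v) = v/44 and f(v) = 1/44
Step 2: phi(v) = v - (1 - v/44)/(1/44) = v - (44 - v) = 2v - 44
Step 3: Set phi(r*) = 0: 2r* - 44 = 0
Step 4: r* = 44/2 = 22 (the number of bidders n = 10 does not enter)

22


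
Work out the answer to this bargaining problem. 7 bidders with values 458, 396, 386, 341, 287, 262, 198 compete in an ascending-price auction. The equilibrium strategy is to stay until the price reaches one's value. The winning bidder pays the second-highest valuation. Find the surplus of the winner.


Step 1: Identify the highest value: 458
Step 2: Identify the second-highest value: 396
Step 3: The final price = second-highest value = 396
Step 4: Surplus = 458 - 396 = 62

62


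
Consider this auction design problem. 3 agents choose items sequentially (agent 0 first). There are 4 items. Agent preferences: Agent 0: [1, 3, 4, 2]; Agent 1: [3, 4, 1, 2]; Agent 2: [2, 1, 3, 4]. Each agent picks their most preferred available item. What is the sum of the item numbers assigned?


Step 1: Agent 0 picks item 1
Step 2: Agent 1 picks item 3
Step 3: Agent 2 picks item 2
Step 4: Sum = 1 + 3 + 2 = 6

6


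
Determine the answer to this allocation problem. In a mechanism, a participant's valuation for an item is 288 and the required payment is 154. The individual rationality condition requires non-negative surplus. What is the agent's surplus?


Step 1: Surplus = value - payment = 288 - 154 = 134
Step 2: IR is satisfied (surplus >= 0)

134


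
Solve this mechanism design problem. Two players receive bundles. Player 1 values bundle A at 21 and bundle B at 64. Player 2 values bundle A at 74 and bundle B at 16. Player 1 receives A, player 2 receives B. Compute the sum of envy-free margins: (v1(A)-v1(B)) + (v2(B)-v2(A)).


Step 1: Player 1's margin = v1(A) - v1(B) = 21 - 64 = -43
Step 2: Player 2's margin = v2(B) - v2(A) = 16 - 74 = -58
Step 3: Total margin = -43 + -58 = -101

-101


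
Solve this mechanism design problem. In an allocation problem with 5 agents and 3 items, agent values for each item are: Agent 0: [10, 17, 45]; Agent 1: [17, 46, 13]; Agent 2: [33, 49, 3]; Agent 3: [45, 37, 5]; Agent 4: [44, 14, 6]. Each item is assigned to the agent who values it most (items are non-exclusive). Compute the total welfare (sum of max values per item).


Step 1: For each item, find the maximum value among all agents.
Step 2: Item 0 -> Agent 3 (value 45)
Step 3: Item 1 -> Agent 2 (value 49)
Step 4: Item 2 -> Agent 0 (value 45)
Step 5: Total welfare = 45 + 49 + 45 = 139

139


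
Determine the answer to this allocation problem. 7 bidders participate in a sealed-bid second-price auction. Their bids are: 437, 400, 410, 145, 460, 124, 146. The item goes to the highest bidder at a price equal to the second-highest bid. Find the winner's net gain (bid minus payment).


Step 1: Sort bids in descending order: 460, 437, 410, 400, 146, 145, 124
Step 2: The winning bid is the highest: 460
Step 3: The payment equals the second-highest bid: 437
Step 4: Surplus = winner's bid - payment = 460 - 437 = 23

23


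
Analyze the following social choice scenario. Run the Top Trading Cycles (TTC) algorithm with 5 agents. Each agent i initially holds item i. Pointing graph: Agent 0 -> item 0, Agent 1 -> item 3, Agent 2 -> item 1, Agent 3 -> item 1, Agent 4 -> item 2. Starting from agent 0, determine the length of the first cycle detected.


Step 1: Trace the pointer graph from agent 0: 0 -> 0
Step 2: A cycle is detected when we revisit agent 0
Step 3: The cycle is: 0 -> 0
Step 4: Cycle length = 1

1


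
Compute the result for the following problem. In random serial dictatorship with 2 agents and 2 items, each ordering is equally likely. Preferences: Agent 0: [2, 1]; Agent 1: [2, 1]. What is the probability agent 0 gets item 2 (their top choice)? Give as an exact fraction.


Step 1: Agent 0 wants item 2
Step 2: There are 2 possible orderings of agents
Step 3: In 1 orderings, agent 0 gets item 2
Step 4: Probability = 1/2

1/2


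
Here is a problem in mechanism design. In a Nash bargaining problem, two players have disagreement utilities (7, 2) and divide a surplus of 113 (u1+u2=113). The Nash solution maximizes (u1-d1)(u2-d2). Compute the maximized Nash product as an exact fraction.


Step 1: The Nash solution splits surplus symmetrically above the disagreement point
Step 2: u1 = (total + d1 - d2)/2 = (113 + 7 - 2)/2 = 59
Step 3: u2 = (total - d1 + d2)/2 = (113 - 7 + 2)/2 = 54
Step 4: Nash product = (59 - 7) * (54 - 2)
Step 5: = 52 * 52 = 2704

2704


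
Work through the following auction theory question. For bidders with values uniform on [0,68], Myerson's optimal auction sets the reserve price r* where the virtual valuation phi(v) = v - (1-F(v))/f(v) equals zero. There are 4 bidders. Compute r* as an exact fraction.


Step 1: For U[0,68], F(v) = v/68 and f(v) = 1/68
Step 2: phi(v) = v - (1 - v/68)/(1/68) = v - (68 - v) = 2v - 68
Step 3: Set phi(r*) = 0: 2r* - 68 = 0
Step 4: r* = 68/2 = 34 (the number of bidders n = 4 does not enter)

34


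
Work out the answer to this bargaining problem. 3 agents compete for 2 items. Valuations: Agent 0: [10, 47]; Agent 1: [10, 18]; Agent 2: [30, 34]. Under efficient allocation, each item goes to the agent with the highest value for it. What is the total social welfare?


Step 1: For each item, find the maximum value among all agents.
Step 2: Item 0 -> Agent 2 (value 30)
Step 3: Item 1 -> Agent 0 (value 47)
Step 4: Total welfare = 30 + 47 = 77

77


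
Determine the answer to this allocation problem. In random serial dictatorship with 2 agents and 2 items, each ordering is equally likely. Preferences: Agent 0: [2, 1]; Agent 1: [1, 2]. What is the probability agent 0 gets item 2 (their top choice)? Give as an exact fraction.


Step 1: Agent 0 wants item 2
Step 2: There are 2 possible orderings of agents
Step 3: In 2 orderings, agent 0 gets item 2
Step 4: Probability = 2/2 = 1

1


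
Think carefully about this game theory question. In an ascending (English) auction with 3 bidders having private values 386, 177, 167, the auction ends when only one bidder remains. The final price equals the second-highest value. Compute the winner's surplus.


Step 1: Identify the highest value: 386
Step 2: Identify the second-highest value: 177
Step 3: The final price = second-highest value = 177
Step 4: Surplus = 386 - 177 = 209

209


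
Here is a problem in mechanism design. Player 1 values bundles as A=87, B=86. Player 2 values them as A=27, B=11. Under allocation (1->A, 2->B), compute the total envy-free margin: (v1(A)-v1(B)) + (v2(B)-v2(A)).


Step 1: Player 1's margin = v1(A) - v1(B) = 87 - 86 = 1
Step 2: Player 2's margin = v2(B) - v2(A) = 11 - 27 = -16
Step 3: Total margin = 1 + -16 = -15

-15


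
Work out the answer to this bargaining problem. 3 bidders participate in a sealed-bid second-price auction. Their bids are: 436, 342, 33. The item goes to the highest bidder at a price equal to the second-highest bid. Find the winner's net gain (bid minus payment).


Step 1: Sort bids in descending order: 436, 342, 33
Step 2: The winning bid is the highest: 436
Step 3: The payment equals the second-highest bid: 342
Step 4: Surplus = winner's bid - payment = 436 - 342 = 94

94


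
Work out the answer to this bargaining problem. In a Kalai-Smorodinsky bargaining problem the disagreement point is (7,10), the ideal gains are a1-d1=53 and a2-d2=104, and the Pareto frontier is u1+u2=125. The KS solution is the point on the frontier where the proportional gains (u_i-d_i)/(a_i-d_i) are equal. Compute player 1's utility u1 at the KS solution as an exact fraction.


Step 1: At the KS point, (u1-d1)/r1 = (u2-d2)/r2 = t and u1+u2 = 125
Step 2: u1 = d1 + r1*t and u2 = d2 + r2*t, so (d1 + r1*t) + (d2 + r2*t) = 125
Step 3: t = (125 - 7 - 10)/(53 + 104) = 108/157
Step 4: u1 = d1 + r1*t = 7 + 53 * 108/157 = 6823/157
Step 5: (Check: u2 = d2 + r2*t = 12802/157; u1+u2 = 6823/157 + 12802/157 = 125, on the frontier.)

6823/157


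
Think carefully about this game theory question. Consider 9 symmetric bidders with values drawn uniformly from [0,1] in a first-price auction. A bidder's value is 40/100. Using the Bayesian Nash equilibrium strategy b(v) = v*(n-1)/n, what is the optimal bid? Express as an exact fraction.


Step 1: The symmetric BNE bidding function is b(v) = v * (n-1) / n
Step 2: Substitute v = 2/5 and n = 9
Step 3: b = 2/5 * 8/9
Step 4: b = 16/45

16/45


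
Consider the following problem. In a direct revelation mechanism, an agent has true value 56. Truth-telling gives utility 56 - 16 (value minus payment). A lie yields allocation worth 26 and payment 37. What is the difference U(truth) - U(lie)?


Step 1: U(truth) = value - payment = 56 - 16 = 40
Step 2: U(lie) = allocation - payment = 26 - 37 = -11
Step 3: IC gap = 40 - (-11) = 51

51


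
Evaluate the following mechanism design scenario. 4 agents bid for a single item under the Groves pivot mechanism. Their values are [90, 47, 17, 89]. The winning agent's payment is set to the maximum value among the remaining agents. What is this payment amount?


Step 1: The efficient winner is agent 0 with value 90
Step 2: Other agents' values: [47, 17, 89]
Step 3: Pivot payment = max(others) = 89
Step 4: The winner pays 89

89


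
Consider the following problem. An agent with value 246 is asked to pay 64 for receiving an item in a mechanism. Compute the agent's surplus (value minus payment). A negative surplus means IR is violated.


Step 1: Surplus = value - payment = 246 - 64 = 182
Step 2: IR is satisfied (surplus >= 0)

182


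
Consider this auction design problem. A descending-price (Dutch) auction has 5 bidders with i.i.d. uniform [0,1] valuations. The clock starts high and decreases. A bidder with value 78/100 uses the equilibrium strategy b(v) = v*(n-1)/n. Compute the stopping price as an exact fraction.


Step 1: Dutch auctions are strategically equivalent to first-price auctions
Step 2: The equilibrium bid is b(v) = v*(n-1)/n
Step 3: b = 39/50 * 4/5
Step 4: b = 78/125

78/125


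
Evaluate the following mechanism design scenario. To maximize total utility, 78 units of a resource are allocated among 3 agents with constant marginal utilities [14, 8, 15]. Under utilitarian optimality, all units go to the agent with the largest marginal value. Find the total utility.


Step 1: The marginal utilities are [14, 8, 15]
Step 2: The highest marginal utility is 15
Step 3: All 78 units go to that agent
Step 4: Total utility = 15 * 78 = 1170

1170


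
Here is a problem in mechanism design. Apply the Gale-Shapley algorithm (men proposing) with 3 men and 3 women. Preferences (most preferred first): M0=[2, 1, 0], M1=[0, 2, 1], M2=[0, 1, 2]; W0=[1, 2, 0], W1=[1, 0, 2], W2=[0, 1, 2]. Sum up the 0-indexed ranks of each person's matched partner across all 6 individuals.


Step 1: Run Gale-Shapley (men propose, women hold best offer):
  M0 proposes to W2; she accepts
  M1 proposes to W0; she accepts
  M2 proposes to W0; rejected
  M2 proposes to W1; she accepts
Step 2: Final matching: W0-M1, W1-M2, W2-M0
Step 3: 0-indexed ranks (man's rank of his match, then woman's): 0 + 0 + 1 + 2 + 0 + 0
Step 4: Total rank sum = 3

3


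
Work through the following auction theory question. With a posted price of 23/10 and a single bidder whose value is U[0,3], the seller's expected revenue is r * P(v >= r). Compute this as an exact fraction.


Step 1: Posted price r = 23/10, value support [0,3]
Step 2: P(v >= r) = (3 - 23/10)/3 = 7/30
Step 3: Expected revenue = r * P(v >= r) = 23/10 * 7/30
Step 4: Revenue = 161/300

161/300


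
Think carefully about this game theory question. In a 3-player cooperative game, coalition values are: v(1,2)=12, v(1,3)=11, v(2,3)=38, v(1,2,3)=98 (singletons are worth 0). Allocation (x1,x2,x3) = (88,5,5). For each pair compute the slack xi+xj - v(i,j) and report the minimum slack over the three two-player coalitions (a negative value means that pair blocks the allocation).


Step 1: Slack for coalition (1,2): x1+x2 - v12 = 93 - 12 = 81
Step 2: Slack for coalition (1,3): x1+x3 - v13 = 93 - 11 = 82
Step 3: Slack for coalition (2,3): x2+x3 - v23 = 10 - 38 = -28
Step 4: Minimum slack = min(81, 82, -28) = -28, attained by (2,3); coalition (2,3) can block (slack < 0), so the allocation is not in the core

-28


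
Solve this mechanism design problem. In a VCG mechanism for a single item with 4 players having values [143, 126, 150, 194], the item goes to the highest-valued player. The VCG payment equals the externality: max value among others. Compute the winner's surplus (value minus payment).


Step 1: The winner is the agent with the highest value: agent 3 with value 194
Step 2: Values of other agents: [143, 126, 150]
Step 3: VCG payment = max of others' values = 150
Step 4: Surplus = 194 - 150 = 44

44


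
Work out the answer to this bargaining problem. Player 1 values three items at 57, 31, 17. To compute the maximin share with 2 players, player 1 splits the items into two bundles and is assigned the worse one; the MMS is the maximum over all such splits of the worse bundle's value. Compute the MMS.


Step 1: Item values = 57, 31, 17
Step 2: Enumerate all 2-bundle partitions and take the smaller bundle:
  Partition 1: {57} vs {31,17} -> bundles 57, 48; min = 48
  Partition 2: {31} vs {57,17} -> bundles 31, 74; min = 31
  Partition 3: {17} vs {57,31} -> bundles 17, 88; min = 17
Step 3: MMS = max(48, 31, 17) = 48

48


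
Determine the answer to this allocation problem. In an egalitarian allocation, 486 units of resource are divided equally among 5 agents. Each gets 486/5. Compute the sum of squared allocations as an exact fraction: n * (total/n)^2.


Step 1: Each agent's share = 486/5
Step 2: Square of each share = (486/5)^2 = 236196/25
Step 3: Sum of squares = 5 * 236196/25 = 236196/5

236196/5


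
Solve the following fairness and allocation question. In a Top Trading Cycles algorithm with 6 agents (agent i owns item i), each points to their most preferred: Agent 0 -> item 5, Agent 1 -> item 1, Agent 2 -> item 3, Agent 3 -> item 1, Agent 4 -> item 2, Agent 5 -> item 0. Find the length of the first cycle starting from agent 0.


Step 1: Trace the pointer graph from agent 0: 0 -> 5 -> 0
Step 2: A cycle is detected when we revisit agent 0
Step 3: The cycle is: 0 -> 5 -> 0
Step 4: Cycle length = 2

2


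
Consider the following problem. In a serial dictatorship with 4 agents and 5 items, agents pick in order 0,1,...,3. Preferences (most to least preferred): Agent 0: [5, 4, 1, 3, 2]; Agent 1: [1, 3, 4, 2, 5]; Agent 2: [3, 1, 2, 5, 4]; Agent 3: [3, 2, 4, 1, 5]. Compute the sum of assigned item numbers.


Step 1: Agent 0 picks item 5
Step 2: Agent 1 picks item 1
Step 3: Agent 2 picks item 3
Step 4: Agent 3 picks item 2
Step 5: Sum = 5 + 1 + 3 + 2 = 11

11


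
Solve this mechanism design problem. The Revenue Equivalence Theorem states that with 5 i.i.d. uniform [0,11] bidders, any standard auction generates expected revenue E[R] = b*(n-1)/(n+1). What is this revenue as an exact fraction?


Step 1: By Revenue Equivalence, expected revenue = b*(n-1)/(n+1)
Step 2: Substituting n = 5, b = 11
Step 3: Revenue = 11*(5-1)/(5+1) = 11*4/6
Step 4: Revenue = 44/6 = 22/3

22/3


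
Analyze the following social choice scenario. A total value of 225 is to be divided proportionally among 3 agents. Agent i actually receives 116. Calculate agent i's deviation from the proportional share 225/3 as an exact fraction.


Step 1: Proportional share = 225/3 = 75
Step 2: Agent's actual allocation = 116
Step 3: Excess = 116 - 75 = 41

41


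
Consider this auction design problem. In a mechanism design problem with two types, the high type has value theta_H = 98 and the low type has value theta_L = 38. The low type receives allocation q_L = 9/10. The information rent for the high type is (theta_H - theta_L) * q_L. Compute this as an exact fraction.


Step 1: theta_H - theta_L = 98 - 38 = 60
Step 2: Information rent = (theta_H - theta_L) * q_L
Step 3: = 60 * 9/10
Step 4: = 54

54


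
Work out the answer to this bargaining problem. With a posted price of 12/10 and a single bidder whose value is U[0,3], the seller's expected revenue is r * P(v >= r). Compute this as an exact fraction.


Step 1: Posted price r = 6/5, value support [0,3]
Step 2: P(v >= r) = (3 - 6/5)/3 = 3/5
Step 3: Expected revenue = r * P(v >= r) = 6/5 * 3/5
Step 4: Revenue = 18/25

18/25


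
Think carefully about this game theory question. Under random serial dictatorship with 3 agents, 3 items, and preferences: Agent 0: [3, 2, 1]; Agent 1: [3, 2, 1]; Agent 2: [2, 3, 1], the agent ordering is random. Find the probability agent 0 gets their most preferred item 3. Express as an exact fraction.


Step 1: Agent 0 wants item 3
Step 2: There are 6 possible orderings of agents
Step 3: In 3 orderings, agent 0 gets item 3
Step 4: Probability = 3/6 = 1/2

1/2


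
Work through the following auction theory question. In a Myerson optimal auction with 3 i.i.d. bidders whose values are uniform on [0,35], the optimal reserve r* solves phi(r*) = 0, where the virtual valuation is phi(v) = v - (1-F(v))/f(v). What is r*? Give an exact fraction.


Step 1: For U[0,35], F(v) = v/35 and f(v) = 1/35
Step 2: phi(v) = v - (1 - v/35)/(1/35) = v - (35 - v) = 2v - 35
Step 3: Set phi(r*) = 0: 2r* - 35 = 0
Step 4: r* = 35/2 (the number of bidders n = 3 does not enter)

35/2


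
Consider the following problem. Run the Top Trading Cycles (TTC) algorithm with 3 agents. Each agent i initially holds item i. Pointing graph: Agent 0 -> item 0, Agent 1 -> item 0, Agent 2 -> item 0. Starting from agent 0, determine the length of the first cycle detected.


Step 1: Trace the pointer graph from agent 0: 0 -> 0
Step 2: A cycle is detected when we revisit agent 0
Step 3: The cycle is: 0 -> 0
Step 4: Cycle length = 1

1


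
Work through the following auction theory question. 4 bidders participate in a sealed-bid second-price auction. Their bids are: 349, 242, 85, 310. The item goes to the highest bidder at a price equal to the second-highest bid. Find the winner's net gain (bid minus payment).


Step 1: Sort bids in descending order: 349, 310, 242, 85
Step 2: The winning bid is the highest: 349
Step 3: The payment equals the second-highest bid: 310
Step 4: Surplus = winner's bid - payment = 349 - 310 = 39

39


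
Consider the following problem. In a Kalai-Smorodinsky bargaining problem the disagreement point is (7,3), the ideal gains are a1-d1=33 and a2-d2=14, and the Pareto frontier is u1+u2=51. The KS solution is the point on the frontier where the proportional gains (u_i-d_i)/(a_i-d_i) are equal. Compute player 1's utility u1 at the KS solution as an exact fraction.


Step 1: At the KS point, (u1-d1)/r1 = (u2-d2)/r2 = t and u1+u2 = 51
Step 2: u1 = d1 + r1*t and u2 = d2 + r2*t, so (d1 + r1*t) + (d2 + r2*t) = 51
Step 3: t = (51 - 7 - 3)/(33 + 14) = 41/47
Step 4: u1 = d1 + r1*t = 7 + 33 * 41/47 = 1682/47
Step 5: (Check: u2 = d2 + r2*t = 715/47; u1+u2 = 1682/47 + 715/47 = 51, on the frontier.)

1682/47


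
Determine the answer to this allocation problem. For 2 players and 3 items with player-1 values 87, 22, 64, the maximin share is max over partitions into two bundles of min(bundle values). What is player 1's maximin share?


Step 1: Item values = 87, 22, 64
Step 2: Enumerate all 2-bundle partitions and take the smaller bundle:
  Partition 1: {87} vs {22,64} -> bundles 87, 86; min = 86
  Partition 2: {22} vs {87,64} -> bundles 22, 151; min = 22
  Partition 3: {64} vs {87,22} -> bundles 64, 109; min = 64
Step 3: MMS = max(86, 22, 64) = 86

86


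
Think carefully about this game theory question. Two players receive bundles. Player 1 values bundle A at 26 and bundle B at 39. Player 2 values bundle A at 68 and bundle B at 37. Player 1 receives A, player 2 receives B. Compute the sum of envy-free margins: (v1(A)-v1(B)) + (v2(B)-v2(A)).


Step 1: Player 1's margin = v1(A) - v1(B) = 26 - 39 = -13
Step 2: Player 2's margin = v2(B) - v2(A) = 37 - 68 = -31
Step 3: Total margin = -13 + -31 = -44

-44


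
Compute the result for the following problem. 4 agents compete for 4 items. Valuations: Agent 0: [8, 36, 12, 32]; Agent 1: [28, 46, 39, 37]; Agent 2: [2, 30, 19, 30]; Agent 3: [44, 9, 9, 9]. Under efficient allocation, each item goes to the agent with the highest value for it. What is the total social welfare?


Step 1: For each item, find the maximum value among all agents.
Step 2: Item 0 -> Agent 3 (value 44)
Step 3: Item 1 -> Agent 1 (value 46)
Step 4: Item 2 -> Agent 1 (value 39)
Step 5: Item 3 -> Agent 1 (value 37)
Step 6: Total welfare = 44 + 46 + 39 + 37 = 166

166


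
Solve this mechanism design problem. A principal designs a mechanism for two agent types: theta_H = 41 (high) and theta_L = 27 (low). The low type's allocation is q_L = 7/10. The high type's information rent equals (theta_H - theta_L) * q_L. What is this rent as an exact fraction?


Step 1: theta_H - theta_L = 41 - 27 = 14
Step 2: Information rent = (theta_H - theta_L) * q_L
Step 3: = 14 * 7/10
Step 4: = 49/5

49/5


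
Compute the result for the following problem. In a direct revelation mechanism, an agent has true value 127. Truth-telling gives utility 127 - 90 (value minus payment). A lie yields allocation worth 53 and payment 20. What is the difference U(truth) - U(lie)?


Step 1: U(truth) = value - payment = 127 - 90 = 37
Step 2: U(lie) = allocation - payment = 53 - 20 = 33
Step 3: IC gap = 37 - 33 = 4

4


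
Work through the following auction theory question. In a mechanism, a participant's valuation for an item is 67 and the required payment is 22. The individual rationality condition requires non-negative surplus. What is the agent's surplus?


Step 1: Surplus = value - payment = 67 - 22 = 45
Step 2: IR is satisfied (surplus >= 0)

45


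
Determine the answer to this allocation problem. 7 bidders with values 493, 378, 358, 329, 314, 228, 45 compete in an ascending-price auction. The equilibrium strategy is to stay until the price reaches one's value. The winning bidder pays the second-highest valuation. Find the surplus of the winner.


Step 1: Identify the highest value: 493
Step 2: Identify the second-highest value: 378
Step 3: The final price = second-highest value = 378
Step 4: Surplus = 493 - 378 = 115

115


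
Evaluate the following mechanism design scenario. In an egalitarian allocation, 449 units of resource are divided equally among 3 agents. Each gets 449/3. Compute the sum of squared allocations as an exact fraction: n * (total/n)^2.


Step 1: Each agent's share = 449/3
Step 2: Square of each share = (449/3)^2 = 201601/9
Step 3: Sum of squares = 3 * 201601/9 = 201601/3

201601/3


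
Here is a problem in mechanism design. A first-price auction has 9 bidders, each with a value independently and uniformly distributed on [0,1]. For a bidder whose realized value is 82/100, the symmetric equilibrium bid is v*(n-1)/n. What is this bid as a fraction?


Step 1: The symmetric BNE bidding function is b(v) = v * (n-1) / n
Step 2: Substitute v = 41/50 and n = 9
Step 3: b = 41/50 * 8/9
Step 4: b = 164/225

164/225


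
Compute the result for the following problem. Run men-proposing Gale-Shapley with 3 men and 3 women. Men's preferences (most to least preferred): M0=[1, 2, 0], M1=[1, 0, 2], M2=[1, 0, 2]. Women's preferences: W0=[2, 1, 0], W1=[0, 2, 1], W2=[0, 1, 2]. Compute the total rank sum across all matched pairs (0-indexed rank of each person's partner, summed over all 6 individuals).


Step 1: Run Gale-Shapley (men propose, women hold best offer):
  M0 proposes to W1; she accepts
  M1 proposes to W1; rejected
  M1 proposes to W0; she accepts
  M2 proposes to W1; rejected
  M2 proposes to W0; she switches from M1
  M1 proposes to W2; she accepts
Step 2: Final matching: W0-M2, W1-M0, W2-M1
Step 3: 0-indexed ranks (man's rank of his match, then woman's): 1 + 0 + 0 + 0 + 2 + 1
Step 4: Total rank sum = 4

4


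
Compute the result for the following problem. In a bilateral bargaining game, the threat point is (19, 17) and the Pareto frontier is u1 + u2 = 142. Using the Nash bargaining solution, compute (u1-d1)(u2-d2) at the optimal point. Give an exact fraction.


Step 1: The Nash solution splits surplus symmetrically above the disagreement point
Step 2: u1 = (total + d1 - d2)/2 = (142 + 19 - 17)/2 = 72
Step 3: u2 = (total - d1 + d2)/2 = (142 - 19 + 17)/2 = 70
Step 4: Nash product = (72 - 19) * (70 - 17)
Step 5: = 53 * 53 = 2809

2809


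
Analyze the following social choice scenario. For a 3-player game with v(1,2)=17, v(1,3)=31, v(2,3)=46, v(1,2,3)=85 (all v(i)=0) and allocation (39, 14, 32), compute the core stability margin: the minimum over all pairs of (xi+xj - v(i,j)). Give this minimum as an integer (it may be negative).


Step 1: Slack for coalition (1,2): x1+x2 - v12 = 53 - 17 = 36
Step 2: Slack for coalition (1,3): x1+x3 - v13 = 71 - 31 = 40
Step 3: Slack for coalition (2,3): x2+x3 - v23 = 46 - 46 = 0
Step 4: Minimum slack = min(36, 40, 0) = 0, attained by (2,3); no pair can gain by deviating, so the allocation is in the core

0


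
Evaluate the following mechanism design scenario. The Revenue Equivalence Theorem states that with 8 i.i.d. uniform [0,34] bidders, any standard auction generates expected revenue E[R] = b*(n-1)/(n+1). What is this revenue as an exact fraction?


Step 1: By Revenue Equivalence, expected revenue = b*(n-1)/(n+1)
Step 2: Substituting n = 8, b = 34
Step 3: Revenue = 34*(8-1)/(8+1) = 34*7/9
Step 4: Revenue = 238/9

238/9


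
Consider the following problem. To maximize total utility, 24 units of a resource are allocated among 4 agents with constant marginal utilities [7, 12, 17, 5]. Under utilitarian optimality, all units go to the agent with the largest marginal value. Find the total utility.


Step 1: The marginal utilities are [7, 12, 17, 5]
Step 2: The highest marginal utility is 17
Step 3: All 24 units go to that agent
Step 4: Total utility = 17 * 24 = 408

408


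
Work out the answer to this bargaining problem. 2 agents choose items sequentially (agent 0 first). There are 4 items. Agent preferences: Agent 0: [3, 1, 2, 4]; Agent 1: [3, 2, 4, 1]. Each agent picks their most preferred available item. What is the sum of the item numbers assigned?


Step 1: Agent 0 picks item 3
Step 2: Agent 1 picks item 2
Step 3: Sum = 3 + 2 = 5

5


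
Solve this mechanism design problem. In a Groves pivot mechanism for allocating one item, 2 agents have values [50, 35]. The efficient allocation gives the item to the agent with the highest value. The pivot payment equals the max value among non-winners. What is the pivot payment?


Step 1: The efficient winner is agent 0 with value 50
Step 2: Other agents' values: [35]
Step 3: Pivot payment = max(others) = 35
Step 4: The winner pays 35

35


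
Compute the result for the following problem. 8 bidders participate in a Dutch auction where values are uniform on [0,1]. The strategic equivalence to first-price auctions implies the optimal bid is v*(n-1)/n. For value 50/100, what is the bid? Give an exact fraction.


Step 1: Dutch auctions are strategically equivalent to first-price auctions
Step 2: The equilibrium bid is b(v) = v*(n-1)/n
Step 3: b = 1/2 * 7/8
Step 4: b = 7/16

7/16


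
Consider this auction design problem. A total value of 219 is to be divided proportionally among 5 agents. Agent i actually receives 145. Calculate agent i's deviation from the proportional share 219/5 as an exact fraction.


Step 1: Proportional share = 219/5
Step 2: Agent's actual allocation = 145
Step 3: Excess = 145 - 219/5 = 506/5

506/5


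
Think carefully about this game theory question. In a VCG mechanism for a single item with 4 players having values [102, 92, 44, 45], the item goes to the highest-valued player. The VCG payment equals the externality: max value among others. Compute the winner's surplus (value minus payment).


Step 1: The winner is the agent with the highest value: agent 0 with value 102
Step 2: Values of other agents: [92, 44, 45]
Step 3: VCG payment = max of others' values = 92
Step 4: Surplus = 102 - 92 = 10

10


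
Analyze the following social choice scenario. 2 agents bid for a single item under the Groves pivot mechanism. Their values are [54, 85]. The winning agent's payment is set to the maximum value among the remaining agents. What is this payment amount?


Step 1: The efficient winner is agent 1 with value 85
Step 2: Other agents' values: [54]
Step 3: Pivot payment = max(others) = 54
Step 4: The winner pays 54

54


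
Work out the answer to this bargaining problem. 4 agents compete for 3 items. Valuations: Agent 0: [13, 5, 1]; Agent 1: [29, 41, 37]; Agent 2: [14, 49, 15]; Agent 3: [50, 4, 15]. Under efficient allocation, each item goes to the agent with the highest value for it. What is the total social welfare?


Step 1: For each item, find the maximum value among all agents.
Step 2: Item 0 -> Agent 3 (value 50)
Step 3: Item 1 -> Agent 2 (value 49)
Step 4: Item 2 -> Agent 1 (value 37)
Step 5: Total welfare = 50 + 49 + 37 = 136

136


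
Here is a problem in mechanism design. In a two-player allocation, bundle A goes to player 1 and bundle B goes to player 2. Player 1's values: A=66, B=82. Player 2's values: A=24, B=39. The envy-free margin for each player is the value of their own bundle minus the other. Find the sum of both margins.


Step 1: Player 1's margin = v1(A) - v1(B) = 66 - 82 = -16
Step 2: Player 2's margin = v2(B) - v2(A) = 39 - 24 = 15
Step 3: Total margin = -16 + 15 = -1

-1


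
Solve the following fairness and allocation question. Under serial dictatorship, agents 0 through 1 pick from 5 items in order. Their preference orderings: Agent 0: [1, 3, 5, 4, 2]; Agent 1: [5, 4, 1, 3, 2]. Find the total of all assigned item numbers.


Step 1: Agent 0 picks item 1
Step 2: Agent 1 picks item 5
Step 3: Sum = 1 + 5 = 6

6


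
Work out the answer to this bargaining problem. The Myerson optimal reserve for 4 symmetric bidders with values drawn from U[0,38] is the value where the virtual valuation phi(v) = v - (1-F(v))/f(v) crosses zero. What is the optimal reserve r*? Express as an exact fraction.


Step 1: For U[0,38], F(v) = v/38 and f(v) = 1/38
Step 2: phi(v) = v - (1 - v/38)/(1/38) = v - (38 - v) = 2v - 38
Step 3: Set phi(r*) = 0: 2r* - 38 = 0
Step 4: r* = 38/2 = 19 (the number of bidders n = 4 does not enter)

19


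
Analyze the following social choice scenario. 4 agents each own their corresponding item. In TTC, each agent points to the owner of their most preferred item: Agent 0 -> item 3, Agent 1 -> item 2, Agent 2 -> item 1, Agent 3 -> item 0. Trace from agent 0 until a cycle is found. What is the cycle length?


Step 1: Trace the pointer graph from agent 0: 0 -> 3 -> 0
Step 2: A cycle is detected when we revisit agent 0
Step 3: The cycle is: 0 -> 3 -> 0
Step 4: Cycle length = 2

2


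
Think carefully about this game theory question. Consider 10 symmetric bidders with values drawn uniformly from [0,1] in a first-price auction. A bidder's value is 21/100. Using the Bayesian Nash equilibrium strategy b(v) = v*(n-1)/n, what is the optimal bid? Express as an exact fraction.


Step 1: The symmetric BNE bidding function is b(v) = v * (n-1) / n
Step 2: Substitute v = 21/100 and n = 10
Step 3: b = 21/100 * 9/10
Step 4: b = 189/1000

189/1000


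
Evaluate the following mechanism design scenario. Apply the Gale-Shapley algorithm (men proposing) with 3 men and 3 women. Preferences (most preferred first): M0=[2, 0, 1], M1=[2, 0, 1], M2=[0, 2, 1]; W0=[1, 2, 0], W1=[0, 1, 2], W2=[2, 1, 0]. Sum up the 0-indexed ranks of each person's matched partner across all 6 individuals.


Step 1: Run Gale-Shapley (men propose, women hold best offer):
  M0 proposes to W2; she accepts
  M1 proposes to W2; she switches from M0
  M2 proposes to W0; she accepts
  M0 proposes to W0; rejected
  M0 proposes to W1; she accepts
Step 2: Final matching: W0-M2, W1-M0, W2-M1
Step 3: 0-indexed ranks (man's rank of his match, then woman's): 0 + 1 + 2 + 0 + 0 + 1
Step 4: Total rank sum = 4

4


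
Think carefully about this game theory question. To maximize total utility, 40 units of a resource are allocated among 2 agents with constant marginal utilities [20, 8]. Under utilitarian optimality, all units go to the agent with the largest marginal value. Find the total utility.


Step 1: The marginal utilities are [20, 8]
Step 2: The highest marginal utility is 20
Step 3: All 40 units go to that agent
Step 4: Total utility = 20 * 40 = 800

800


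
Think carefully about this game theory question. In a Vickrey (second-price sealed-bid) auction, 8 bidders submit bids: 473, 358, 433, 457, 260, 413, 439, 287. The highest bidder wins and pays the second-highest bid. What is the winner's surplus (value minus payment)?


Step 1: Sort bids in descending order: 473, 457, 439, 433, 413, 358, 287, 260
Step 2: The winning bid is the highest: 473
Step 3: The payment equals the second-highest bid: 457
Step 4: Surplus = winner's bid - payment = 473 - 457 = 16

16


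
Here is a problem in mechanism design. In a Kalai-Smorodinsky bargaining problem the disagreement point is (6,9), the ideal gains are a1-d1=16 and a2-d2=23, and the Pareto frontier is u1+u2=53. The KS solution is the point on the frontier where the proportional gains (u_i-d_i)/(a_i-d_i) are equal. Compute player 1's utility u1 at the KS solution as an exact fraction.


Step 1: At the KS point, (u1-d1)/r1 = (u2-d2)/r2 = t and u1+u2 = 53
Step 2: u1 = d1 + r1*t and u2 = d2 + r2*t, so (d1 + r1*t) + (d2 + r2*t) = 53
Step 3: t = (53 - 6 - 9)/(16 + 23) = 38/39
Step 4: u1 = d1 + r1*t = 6 + 16 * 38/39 = 842/39
Step 5: (Check: u2 = d2 + r2*t = 1225/39; u1+u2 = 842/39 + 1225/39 = 53, on the frontier.)

842/39


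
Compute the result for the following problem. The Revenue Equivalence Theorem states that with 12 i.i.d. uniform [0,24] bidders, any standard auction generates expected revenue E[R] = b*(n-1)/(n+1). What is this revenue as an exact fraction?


Step 1: By Revenue Equivalence, expected revenue = b*(n-1)/(n+1)
Step 2: Substituting n = 12, b = 24
Step 3: Revenue = 24*(12-1)/(12+1) = 24*11/13
Step 4: Revenue = 264/13

264/13


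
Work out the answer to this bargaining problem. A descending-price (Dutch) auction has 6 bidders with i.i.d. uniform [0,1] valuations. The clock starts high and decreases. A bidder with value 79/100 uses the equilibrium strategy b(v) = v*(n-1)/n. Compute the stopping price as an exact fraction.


Step 1: Dutch auctions are strategically equivalent to first-price auctions
Step 2: The equilibrium bid is b(v) = v*(n-1)/n
Step 3: b = 79/100 * 5/6
Step 4: b = 79/120

79/120


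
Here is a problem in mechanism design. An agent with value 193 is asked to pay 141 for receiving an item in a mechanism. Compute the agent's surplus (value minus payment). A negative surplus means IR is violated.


Step 1: Surplus = value - payment = 193 - 141 = 52
Step 2: IR is satisfied (surplus >= 0)

52


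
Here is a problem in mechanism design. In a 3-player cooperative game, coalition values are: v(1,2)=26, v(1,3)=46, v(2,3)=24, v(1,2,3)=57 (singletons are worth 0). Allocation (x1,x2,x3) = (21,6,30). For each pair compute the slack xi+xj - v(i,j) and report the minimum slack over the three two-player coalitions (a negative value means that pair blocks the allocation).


Step 1: Slack for coalition (1,2): x1+x2 - v12 = 27 - 26 = 1
Step 2: Slack for coalition (1,3): x1+x3 - v13 = 51 - 46 = 5
Step 3: Slack for coalition (2,3): x2+x3 - v23 = 36 - 24 = 12
Step 4: Minimum slack = min(1, 5, 12) = 1, attained by (1,2); no pair can gain by deviating, so the allocation is in the core

1
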